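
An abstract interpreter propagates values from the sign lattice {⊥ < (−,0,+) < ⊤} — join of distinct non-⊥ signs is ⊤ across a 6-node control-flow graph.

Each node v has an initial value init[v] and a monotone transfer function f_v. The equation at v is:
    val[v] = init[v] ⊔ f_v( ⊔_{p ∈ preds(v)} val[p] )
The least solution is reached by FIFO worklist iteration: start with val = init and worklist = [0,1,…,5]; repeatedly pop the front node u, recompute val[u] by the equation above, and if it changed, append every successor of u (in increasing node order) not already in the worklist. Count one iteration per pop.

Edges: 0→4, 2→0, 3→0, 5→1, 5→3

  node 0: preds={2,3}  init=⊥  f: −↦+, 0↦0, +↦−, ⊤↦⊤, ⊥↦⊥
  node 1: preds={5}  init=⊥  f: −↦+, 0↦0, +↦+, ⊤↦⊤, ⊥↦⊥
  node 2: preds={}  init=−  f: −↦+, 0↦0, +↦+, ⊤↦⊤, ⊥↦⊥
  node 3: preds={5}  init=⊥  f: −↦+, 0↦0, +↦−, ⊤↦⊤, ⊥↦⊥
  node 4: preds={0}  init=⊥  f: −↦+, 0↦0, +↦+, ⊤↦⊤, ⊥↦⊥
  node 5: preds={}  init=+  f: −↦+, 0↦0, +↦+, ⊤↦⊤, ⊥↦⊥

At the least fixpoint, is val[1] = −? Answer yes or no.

Trace (7 dequeues):
  [1] u=0 | in − | out + | prev ⊥ | push {}
  [2] u=1 | in + | out + | prev ⊥ | push {}
  [3] u=2 | in ⊥ | out − | ==
  [4] u=3 | in + | out − | prev ⊥ | push {0}
  [5] u=4 | in + | out + | prev ⊥ | push {}
  [6] u=5 | in ⊥ | out + | ==
  [7] u=0 | in − | out + | ==

Converged values:
  [0] +
  [1] +
  [2] −
  [3] −
  [4] +
  [5] +

no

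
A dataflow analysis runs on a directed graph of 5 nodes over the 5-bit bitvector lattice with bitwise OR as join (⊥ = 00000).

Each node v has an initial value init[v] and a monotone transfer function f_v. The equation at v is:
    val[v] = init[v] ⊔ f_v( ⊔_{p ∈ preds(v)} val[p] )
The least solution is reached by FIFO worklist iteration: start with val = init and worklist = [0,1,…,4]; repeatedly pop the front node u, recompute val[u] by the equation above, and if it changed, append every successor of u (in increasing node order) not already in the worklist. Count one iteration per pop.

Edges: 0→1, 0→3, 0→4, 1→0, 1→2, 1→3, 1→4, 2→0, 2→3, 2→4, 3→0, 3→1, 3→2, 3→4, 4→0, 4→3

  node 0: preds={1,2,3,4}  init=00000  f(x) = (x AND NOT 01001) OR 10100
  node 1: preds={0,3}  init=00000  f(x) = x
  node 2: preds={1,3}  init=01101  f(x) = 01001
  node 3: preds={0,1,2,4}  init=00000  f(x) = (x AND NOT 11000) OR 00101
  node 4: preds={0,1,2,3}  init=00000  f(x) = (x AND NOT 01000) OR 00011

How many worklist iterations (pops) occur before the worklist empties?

13

Iteration log — 13 steps:
  step 1. node 0  ⊔preds=01101  new=10100  old=00000  +wl: 
  step 2. node 1  ⊔preds=10100  new=10100  old=00000  +wl: 0
  step 3. node 2  ⊔preds=10100  new=01101  stable
  step 4. node 3  ⊔preds=11101  new=00101  old=00000  +wl: 1,2
  step 5. node 4  ⊔preds=11101  new=10111  old=00000  +wl: 3
  step 6. node 0  ⊔preds=11111  new=10110  old=10100  +wl: 4
  step 7. node 1  ⊔preds=10111  new=10111  old=10100  +wl: 0
  step 8. node 2  ⊔preds=10111  new=01101  stable
  step 9. node 3  ⊔preds=11111  new=00111  old=00101  +wl: 1,2
  step 10. node 4  ⊔preds=11111  new=10111  stable
  step 11. node 0  ⊔preds=11111  new=10110  stable
  step 12. node 1  ⊔preds=10111  new=10111  stable
  step 13. node 2  ⊔preds=10111  new=01101  stable

Least fixpoint reached:
  node 0: 10110
  node 1: 10111
  node 2: 01101
  node 3: 00111
  node 4: 10111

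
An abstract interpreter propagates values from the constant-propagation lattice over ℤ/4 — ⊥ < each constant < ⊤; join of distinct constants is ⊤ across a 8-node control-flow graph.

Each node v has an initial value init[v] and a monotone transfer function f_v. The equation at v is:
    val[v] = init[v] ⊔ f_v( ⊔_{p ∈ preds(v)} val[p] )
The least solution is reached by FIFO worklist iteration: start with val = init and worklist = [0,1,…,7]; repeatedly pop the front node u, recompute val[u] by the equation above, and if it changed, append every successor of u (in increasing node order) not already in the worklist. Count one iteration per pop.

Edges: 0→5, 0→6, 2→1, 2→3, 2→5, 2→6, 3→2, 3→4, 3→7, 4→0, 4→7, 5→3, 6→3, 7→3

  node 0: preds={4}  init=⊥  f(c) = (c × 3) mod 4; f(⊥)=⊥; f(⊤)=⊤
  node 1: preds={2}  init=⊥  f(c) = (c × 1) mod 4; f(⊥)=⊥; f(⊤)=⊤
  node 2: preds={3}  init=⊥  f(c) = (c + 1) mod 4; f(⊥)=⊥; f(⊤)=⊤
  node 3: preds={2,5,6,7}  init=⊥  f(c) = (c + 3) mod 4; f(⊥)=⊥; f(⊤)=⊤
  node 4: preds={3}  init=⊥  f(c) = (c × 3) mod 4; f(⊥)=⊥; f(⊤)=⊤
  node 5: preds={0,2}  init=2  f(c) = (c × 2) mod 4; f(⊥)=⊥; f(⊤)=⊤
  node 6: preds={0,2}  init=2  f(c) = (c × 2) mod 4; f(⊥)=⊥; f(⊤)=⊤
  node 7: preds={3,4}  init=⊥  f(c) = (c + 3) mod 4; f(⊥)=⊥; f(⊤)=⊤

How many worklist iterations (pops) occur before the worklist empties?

Trace (24 dequeues):
  [1] u=0 | in ⊥ | out ⊥ | ==
  [2] u=1 | in ⊥ | out ⊥ | ==
  [3] u=2 | in ⊥ | out ⊥ | ==
  [4] u=3 | in 2 | out 1 | prev ⊥ | push {2}
  [5] u=4 | in 1 | out 3 | prev ⊥ | push {0}
  [6] u=5 | in ⊥ | out 2 | ==
  [7] u=6 | in ⊥ | out 2 | ==
  [8] u=7 | in ⊤ | out ⊤ | prev ⊥ | push {3}
  [9] u=2 | in 1 | out 2 | prev ⊥ | push {1,5,6}
  [10] u=0 | in 3 | out 1 | prev ⊥ | push {}
  [11] u=3 | in ⊤ | out ⊤ | prev 1 | push {2,4,7}
  [12] u=1 | in 2 | out 2 | prev ⊥ | push {}
  [13] u=5 | in ⊤ | out ⊤ | prev 2 | push {3}
  [14] u=6 | in ⊤ | out ⊤ | prev 2 | push {}
  [15] u=2 | in ⊤ | out ⊤ | prev 2 | push {1,5,6}
  [16] u=4 | in ⊤ | out ⊤ | prev 3 | push {0}
  [17] u=7 | in ⊤ | out ⊤ | ==
  [18] u=3 | in ⊤ | out ⊤ | ==
  [19] u=1 | in ⊤ | out ⊤ | prev 2 | push {}
  [20] u=5 | in ⊤ | out ⊤ | ==
  [21] u=6 | in ⊤ | out ⊤ | ==
  [22] u=0 | in ⊤ | out ⊤ | prev 1 | push {5,6}
  [23] u=5 | in ⊤ | out ⊤ | ==
  [24] u=6 | in ⊤ | out ⊤ | ==

Converged values:
  [0] ⊤
  [1] ⊤
  [2] ⊤
  [3] ⊤
  [4] ⊤
  [5] ⊤
  [6] ⊤
  [7] ⊤

24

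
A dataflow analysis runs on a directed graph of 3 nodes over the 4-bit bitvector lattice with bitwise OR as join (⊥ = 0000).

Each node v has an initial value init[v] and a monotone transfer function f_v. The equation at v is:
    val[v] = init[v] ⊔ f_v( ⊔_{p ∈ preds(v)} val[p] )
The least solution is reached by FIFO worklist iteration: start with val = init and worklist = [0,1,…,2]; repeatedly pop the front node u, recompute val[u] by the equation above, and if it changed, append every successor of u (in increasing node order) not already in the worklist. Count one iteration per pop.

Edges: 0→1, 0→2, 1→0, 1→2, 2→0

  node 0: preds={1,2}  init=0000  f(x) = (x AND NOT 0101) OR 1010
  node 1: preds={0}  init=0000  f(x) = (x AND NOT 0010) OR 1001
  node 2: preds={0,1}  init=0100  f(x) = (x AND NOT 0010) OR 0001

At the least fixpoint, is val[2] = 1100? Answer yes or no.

no

Iteration log — 4 steps:
  step 1. node 0  ⊔preds=0100  new=1010  old=0000  +wl: 
  step 2. node 1  ⊔preds=1010  new=1001  old=0000  +wl: 0
  step 3. node 2  ⊔preds=1011  new=1101  old=0100  +wl: 
  step 4. node 0  ⊔preds=1101  new=1010  stable

Least fixpoint reached:
  node 0: 1010
  node 1: 1001
  node 2: 1101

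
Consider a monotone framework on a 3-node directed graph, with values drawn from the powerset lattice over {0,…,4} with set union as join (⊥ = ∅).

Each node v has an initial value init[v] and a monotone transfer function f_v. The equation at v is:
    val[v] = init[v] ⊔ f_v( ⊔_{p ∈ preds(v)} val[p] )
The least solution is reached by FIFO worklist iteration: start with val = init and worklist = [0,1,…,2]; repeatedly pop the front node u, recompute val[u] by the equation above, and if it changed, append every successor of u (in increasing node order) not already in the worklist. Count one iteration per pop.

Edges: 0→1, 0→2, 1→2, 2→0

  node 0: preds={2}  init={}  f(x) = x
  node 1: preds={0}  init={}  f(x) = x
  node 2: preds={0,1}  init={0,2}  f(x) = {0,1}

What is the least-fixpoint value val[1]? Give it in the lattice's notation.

{0,1,2}

Worklist (6 pops):
  #1 pop 0: in={0,2} → {0,2} (was {}); enqueue []
  #2 pop 1: in={0,2} → {0,2} (was {}); enqueue []
  #3 pop 2: in={0,2} → {0,1,2} (was {0,2}); enqueue [0]
  #4 pop 0: in={0,1,2} → {0,1,2} (was {0,2}); enqueue [1,2]
  #5 pop 1: in={0,1,2} → {0,1,2} (was {0,2}); enqueue []
  #6 pop 2: in={0,1,2} → {0,1,2} (no change)

Fixpoint:
  val[0] = {0,1,2}
  val[1] = {0,1,2}
  val[2] = {0,1,2}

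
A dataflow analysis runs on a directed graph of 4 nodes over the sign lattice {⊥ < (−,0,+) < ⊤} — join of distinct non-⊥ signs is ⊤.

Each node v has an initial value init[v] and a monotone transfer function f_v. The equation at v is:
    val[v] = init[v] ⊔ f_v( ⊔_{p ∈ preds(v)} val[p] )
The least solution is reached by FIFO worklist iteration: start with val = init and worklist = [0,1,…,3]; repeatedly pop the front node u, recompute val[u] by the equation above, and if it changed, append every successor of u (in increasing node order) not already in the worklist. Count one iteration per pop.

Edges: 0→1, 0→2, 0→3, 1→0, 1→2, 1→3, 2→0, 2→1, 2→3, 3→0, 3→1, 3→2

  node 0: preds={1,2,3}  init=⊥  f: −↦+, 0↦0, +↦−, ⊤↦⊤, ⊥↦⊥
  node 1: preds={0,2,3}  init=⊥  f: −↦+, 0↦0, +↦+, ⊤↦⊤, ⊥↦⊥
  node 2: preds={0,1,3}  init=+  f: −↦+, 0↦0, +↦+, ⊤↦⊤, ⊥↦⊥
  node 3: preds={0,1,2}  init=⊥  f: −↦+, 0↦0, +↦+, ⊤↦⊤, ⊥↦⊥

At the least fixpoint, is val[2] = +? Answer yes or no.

no

Worklist (8 pops):
  #1 pop 0: in=+ → − (was ⊥); enqueue []
  #2 pop 1: in=⊤ → ⊤ (was ⊥); enqueue [0]
  #3 pop 2: in=⊤ → ⊤ (was +); enqueue [1]
  #4 pop 3: in=⊤ → ⊤ (was ⊥); enqueue [2]
  #5 pop 0: in=⊤ → ⊤ (was −); enqueue [3]
  #6 pop 1: in=⊤ → ⊤ (no change)
  #7 pop 2: in=⊤ → ⊤ (no change)
  #8 pop 3: in=⊤ → ⊤ (no change)

Fixpoint:
  val[0] = ⊤
  val[1] = ⊤
  val[2] = ⊤
  val[3] = ⊤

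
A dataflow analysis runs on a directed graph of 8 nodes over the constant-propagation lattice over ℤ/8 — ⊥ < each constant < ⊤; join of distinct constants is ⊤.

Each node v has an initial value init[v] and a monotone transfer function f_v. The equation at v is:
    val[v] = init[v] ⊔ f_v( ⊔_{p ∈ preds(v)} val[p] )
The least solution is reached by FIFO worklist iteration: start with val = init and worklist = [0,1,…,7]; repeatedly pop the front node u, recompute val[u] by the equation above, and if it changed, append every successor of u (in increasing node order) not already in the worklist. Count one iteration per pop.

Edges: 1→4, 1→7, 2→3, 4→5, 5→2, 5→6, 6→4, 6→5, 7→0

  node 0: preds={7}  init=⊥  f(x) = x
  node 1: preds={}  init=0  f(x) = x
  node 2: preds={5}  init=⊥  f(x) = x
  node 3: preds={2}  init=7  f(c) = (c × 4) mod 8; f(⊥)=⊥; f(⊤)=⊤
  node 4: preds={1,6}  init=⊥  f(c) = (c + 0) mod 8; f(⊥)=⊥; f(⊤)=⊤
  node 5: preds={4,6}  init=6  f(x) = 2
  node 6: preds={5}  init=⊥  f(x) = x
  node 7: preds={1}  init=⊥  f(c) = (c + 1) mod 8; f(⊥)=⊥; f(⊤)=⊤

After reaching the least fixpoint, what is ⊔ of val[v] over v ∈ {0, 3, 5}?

⊤

Worklist (13 pops):
  #1 pop 0: in=⊥ → ⊥ (no change)
  #2 pop 1: in=⊥ → 0 (no change)
  #3 pop 2: in=6 → 6 (was ⊥); enqueue []
  #4 pop 3: in=6 → ⊤ (was 7); enqueue []
  #5 pop 4: in=0 → 0 (was ⊥); enqueue []
  #6 pop 5: in=0 → ⊤ (was 6); enqueue [2]
  #7 pop 6: in=⊤ → ⊤ (was ⊥); enqueue [4,5]
  #8 pop 7: in=0 → 1 (was ⊥); enqueue [0]
  #9 pop 2: in=⊤ → ⊤ (was 6); enqueue [3]
  #10 pop 4: in=⊤ → ⊤ (was 0); enqueue []
  #11 pop 5: in=⊤ → ⊤ (no change)
  #12 pop 0: in=1 → 1 (was ⊥); enqueue []
  #13 pop 3: in=⊤ → ⊤ (no change)

Fixpoint:
  val[0] = 1
  val[1] = 0
  val[2] = ⊤
  val[3] = ⊤
  val[4] = ⊤
  val[5] = ⊤
  val[6] = ⊤
  val[7] = 1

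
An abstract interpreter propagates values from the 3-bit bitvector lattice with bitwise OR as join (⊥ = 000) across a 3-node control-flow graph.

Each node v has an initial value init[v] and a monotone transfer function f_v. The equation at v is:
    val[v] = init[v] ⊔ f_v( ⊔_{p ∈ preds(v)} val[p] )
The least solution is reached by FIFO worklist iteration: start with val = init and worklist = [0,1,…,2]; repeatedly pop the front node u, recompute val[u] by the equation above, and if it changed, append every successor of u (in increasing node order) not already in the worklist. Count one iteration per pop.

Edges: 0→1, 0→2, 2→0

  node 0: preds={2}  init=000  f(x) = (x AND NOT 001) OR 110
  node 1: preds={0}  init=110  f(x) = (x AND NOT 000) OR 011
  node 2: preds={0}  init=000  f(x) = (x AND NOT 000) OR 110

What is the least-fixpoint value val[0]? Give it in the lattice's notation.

110

Trace (4 dequeues):
  [1] u=0 | in 000 | out 110 | prev 000 | push {}
  [2] u=1 | in 110 | out 111 | prev 110 | push {}
  [3] u=2 | in 110 | out 110 | prev 000 | push {0}
  [4] u=0 | in 110 | out 110 | ==

Converged values:
  [0] 110
  [1] 111
  [2] 110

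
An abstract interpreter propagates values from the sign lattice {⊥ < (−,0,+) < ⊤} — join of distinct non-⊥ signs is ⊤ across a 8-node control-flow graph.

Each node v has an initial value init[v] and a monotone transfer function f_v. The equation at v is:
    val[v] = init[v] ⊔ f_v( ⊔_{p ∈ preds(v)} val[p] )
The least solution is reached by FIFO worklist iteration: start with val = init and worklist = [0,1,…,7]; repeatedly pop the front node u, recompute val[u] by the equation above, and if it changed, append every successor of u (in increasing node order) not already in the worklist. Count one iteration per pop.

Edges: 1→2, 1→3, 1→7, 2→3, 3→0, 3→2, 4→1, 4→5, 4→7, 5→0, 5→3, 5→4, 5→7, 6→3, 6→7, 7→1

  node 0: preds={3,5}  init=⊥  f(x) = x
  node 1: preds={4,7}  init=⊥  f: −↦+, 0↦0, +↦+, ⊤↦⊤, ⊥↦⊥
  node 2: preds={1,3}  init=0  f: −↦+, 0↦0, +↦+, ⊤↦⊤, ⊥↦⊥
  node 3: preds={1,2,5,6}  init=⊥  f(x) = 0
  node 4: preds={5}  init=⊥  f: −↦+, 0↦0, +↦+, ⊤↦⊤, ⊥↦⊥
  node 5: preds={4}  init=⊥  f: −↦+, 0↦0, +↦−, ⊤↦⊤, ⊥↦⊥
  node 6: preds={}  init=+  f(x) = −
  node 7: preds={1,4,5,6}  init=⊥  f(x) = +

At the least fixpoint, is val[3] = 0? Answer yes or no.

yes

Iteration log — 15 steps:
  step 1. node 0  ⊔preds=⊥  new=⊥  stable
  step 2. node 1  ⊔preds=⊥  new=⊥  stable
  step 3. node 2  ⊔preds=⊥  new=0  stable
  step 4. node 3  ⊔preds=⊤  new=0  old=⊥  +wl: 0,2
  step 5. node 4  ⊔preds=⊥  new=⊥  stable
  step 6. node 5  ⊔preds=⊥  new=⊥  stable
  step 7. node 6  ⊔preds=⊥  new=⊤  old=+  +wl: 3
  step 8. node 7  ⊔preds=⊤  new=+  old=⊥  +wl: 1
  step 9. node 0  ⊔preds=0  new=0  old=⊥  +wl: 
  step 10. node 2  ⊔preds=0  new=0  stable
  step 11. node 3  ⊔preds=⊤  new=0  stable
  step 12. node 1  ⊔preds=+  new=+  old=⊥  +wl: 2,3,7
  step 13. node 2  ⊔preds=⊤  new=⊤  old=0  +wl: 
  step 14. node 3  ⊔preds=⊤  new=0  stable
  step 15. node 7  ⊔preds=⊤  new=+  stable

Least fixpoint reached:
  node 0: 0
  node 1: +
  node 2: ⊤
  node 3: 0
  node 4: ⊥
  node 5: ⊥
  node 6: ⊤
  node 7: +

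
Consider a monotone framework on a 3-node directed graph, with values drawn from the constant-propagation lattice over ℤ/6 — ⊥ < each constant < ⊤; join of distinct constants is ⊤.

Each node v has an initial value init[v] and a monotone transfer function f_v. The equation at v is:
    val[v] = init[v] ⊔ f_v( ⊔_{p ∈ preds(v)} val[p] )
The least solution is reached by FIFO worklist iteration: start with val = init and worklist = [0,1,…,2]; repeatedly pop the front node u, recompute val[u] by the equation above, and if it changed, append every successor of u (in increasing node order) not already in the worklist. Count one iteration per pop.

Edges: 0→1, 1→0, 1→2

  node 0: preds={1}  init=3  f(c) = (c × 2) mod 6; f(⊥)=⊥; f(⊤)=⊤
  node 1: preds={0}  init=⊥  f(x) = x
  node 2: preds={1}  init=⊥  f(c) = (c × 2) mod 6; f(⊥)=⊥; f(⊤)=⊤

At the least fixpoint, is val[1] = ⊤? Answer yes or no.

yes

Iteration log — 7 steps:
  step 1. node 0  ⊔preds=⊥  new=3  stable
  step 2. node 1  ⊔preds=3  new=3  old=⊥  +wl: 0
  step 3. node 2  ⊔preds=3  new=0  old=⊥  +wl: 
  step 4. node 0  ⊔preds=3  new=⊤  old=3  +wl: 1
  step 5. node 1  ⊔preds=⊤  new=⊤  old=3  +wl: 0,2
  step 6. node 0  ⊔preds=⊤  new=⊤  stable
  step 7. node 2  ⊔preds=⊤  new=⊤  old=0  +wl: 

Least fixpoint reached:
  node 0: ⊤
  node 1: ⊤
  node 2: ⊤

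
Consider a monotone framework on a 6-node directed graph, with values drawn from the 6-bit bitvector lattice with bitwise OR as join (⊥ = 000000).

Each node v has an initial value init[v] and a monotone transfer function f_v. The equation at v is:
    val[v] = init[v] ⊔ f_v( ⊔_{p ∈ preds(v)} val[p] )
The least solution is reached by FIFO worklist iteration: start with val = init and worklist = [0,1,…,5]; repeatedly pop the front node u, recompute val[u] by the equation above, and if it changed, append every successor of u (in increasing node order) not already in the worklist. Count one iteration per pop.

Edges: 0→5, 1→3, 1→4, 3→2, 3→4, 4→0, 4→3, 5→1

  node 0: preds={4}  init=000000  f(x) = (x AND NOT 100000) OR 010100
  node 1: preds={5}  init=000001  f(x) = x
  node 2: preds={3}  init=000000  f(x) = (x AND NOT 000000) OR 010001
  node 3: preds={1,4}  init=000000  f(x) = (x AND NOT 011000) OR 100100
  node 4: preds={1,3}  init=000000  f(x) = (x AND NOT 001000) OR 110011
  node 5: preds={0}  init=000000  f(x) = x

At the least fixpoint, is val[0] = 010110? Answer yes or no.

no

Trace (17 dequeues):
  [1] u=0 | in 000000 | out 010100 | prev 000000 | push {}
  [2] u=1 | in 000000 | out 000001 | ==
  [3] u=2 | in 000000 | out 010001 | prev 000000 | push {}
  [4] u=3 | in 000001 | out 100101 | prev 000000 | push {2}
  [5] u=4 | in 100101 | out 110111 | prev 000000 | push {0,3}
  [6] u=5 | in 010100 | out 010100 | prev 000000 | push {1}
  [7] u=2 | in 100101 | out 110101 | prev 010001 | push {}
  [8] u=0 | in 110111 | out 010111 | prev 010100 | push {5}
  [9] u=3 | in 110111 | out 100111 | prev 100101 | push {2,4}
  [10] u=1 | in 010100 | out 010101 | prev 000001 | push {3}
  [11] u=5 | in 010111 | out 010111 | prev 010100 | push {1}
  [12] u=2 | in 100111 | out 110111 | prev 110101 | push {}
  [13] u=4 | in 110111 | out 110111 | ==
  [14] u=3 | in 110111 | out 100111 | ==
  [15] u=1 | in 010111 | out 010111 | prev 010101 | push {3,4}
  [16] u=3 | in 110111 | out 100111 | ==
  [17] u=4 | in 110111 | out 110111 | ==

Converged values:
  [0] 010111
  [1] 010111
  [2] 110111
  [3] 100111
  [4] 110111
  [5] 010111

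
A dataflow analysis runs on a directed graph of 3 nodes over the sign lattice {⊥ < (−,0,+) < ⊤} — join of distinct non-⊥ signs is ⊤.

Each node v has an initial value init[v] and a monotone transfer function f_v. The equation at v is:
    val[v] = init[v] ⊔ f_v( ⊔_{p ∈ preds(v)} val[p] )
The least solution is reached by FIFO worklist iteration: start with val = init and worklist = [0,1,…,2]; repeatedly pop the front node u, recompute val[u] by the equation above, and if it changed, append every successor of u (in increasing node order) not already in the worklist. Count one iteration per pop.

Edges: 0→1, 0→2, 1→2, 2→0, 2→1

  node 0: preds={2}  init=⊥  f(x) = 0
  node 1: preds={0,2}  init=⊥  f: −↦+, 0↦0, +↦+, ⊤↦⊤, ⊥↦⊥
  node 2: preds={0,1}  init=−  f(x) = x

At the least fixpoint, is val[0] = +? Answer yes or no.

Worklist (5 pops):
  #1 pop 0: in=− → 0 (was ⊥); enqueue []
  #2 pop 1: in=⊤ → ⊤ (was ⊥); enqueue []
  #3 pop 2: in=⊤ → ⊤ (was −); enqueue [0,1]
  #4 pop 0: in=⊤ → 0 (no change)
  #5 pop 1: in=⊤ → ⊤ (no change)

Fixpoint:
  val[0] = 0
  val[1] = ⊤
  val[2] = ⊤

no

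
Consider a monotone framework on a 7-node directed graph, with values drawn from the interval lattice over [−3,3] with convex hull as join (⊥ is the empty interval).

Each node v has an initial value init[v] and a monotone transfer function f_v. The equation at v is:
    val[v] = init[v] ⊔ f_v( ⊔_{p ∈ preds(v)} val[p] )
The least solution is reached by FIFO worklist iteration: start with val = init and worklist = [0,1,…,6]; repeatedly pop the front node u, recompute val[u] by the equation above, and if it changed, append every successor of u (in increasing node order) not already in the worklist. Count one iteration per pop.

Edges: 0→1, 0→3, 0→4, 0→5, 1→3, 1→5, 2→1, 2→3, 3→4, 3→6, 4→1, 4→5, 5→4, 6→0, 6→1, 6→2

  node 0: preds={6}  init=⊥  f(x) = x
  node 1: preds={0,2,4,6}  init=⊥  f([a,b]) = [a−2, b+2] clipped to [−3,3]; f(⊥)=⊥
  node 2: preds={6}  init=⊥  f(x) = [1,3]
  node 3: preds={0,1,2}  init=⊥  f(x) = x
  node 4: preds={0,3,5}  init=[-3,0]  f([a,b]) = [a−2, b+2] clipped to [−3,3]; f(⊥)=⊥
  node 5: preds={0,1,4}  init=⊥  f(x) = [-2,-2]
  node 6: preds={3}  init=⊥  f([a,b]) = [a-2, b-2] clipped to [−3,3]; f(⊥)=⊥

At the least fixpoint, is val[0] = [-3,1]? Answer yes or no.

yes

Iteration log — 15 steps:
  step 1. node 0  ⊔preds=⊥  new=⊥  stable
  step 2. node 1  ⊔preds=[-3,0]  new=[-3,2]  old=⊥  +wl: 
  step 3. node 2  ⊔preds=⊥  new=[1,3]  old=⊥  +wl: 1
  step 4. node 3  ⊔preds=[-3,3]  new=[-3,3]  old=⊥  +wl: 
  step 5. node 4  ⊔preds=[-3,3]  new=[-3,3]  old=[-3,0]  +wl: 
  step 6. node 5  ⊔preds=[-3,3]  new=[-2,-2]  old=⊥  +wl: 4
  step 7. node 6  ⊔preds=[-3,3]  new=[-3,1]  old=⊥  +wl: 0,2
  step 8. node 1  ⊔preds=[-3,3]  new=[-3,3]  old=[-3,2]  +wl: 3,5
  step 9. node 4  ⊔preds=[-3,3]  new=[-3,3]  stable
  step 10. node 0  ⊔preds=[-3,1]  new=[-3,1]  old=⊥  +wl: 1,4
  step 11. node 2  ⊔preds=[-3,1]  new=[1,3]  stable
  step 12. node 3  ⊔preds=[-3,3]  new=[-3,3]  stable
  step 13. node 5  ⊔preds=[-3,3]  new=[-2,-2]  stable
  step 14. node 1  ⊔preds=[-3,3]  new=[-3,3]  stable
  step 15. node 4  ⊔preds=[-3,3]  new=[-3,3]  stable

Least fixpoint reached:
  node 0: [-3,1]
  node 1: [-3,3]
  node 2: [1,3]
  node 3: [-3,3]
  node 4: [-3,3]
  node 5: [-2,-2]
  node 6: [-3,1]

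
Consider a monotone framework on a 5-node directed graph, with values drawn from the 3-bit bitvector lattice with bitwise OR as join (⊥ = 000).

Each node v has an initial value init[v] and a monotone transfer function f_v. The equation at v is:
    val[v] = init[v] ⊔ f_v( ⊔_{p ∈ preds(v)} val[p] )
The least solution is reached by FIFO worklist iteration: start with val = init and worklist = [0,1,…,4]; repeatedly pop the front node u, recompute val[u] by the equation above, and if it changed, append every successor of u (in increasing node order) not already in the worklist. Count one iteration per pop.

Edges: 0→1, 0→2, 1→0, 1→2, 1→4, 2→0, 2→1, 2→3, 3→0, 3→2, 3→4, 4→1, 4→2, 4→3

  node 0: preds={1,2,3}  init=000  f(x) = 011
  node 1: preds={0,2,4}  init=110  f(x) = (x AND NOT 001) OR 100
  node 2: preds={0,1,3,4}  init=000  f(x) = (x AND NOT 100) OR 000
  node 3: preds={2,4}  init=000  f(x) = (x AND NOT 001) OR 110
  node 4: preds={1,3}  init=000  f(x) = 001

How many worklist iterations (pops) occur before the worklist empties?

9

Worklist (9 pops):
  #1 pop 0: in=110 → 011 (was 000); enqueue []
  #2 pop 1: in=011 → 110 (no change)
  #3 pop 2: in=111 → 011 (was 000); enqueue [0,1]
  #4 pop 3: in=011 → 110 (was 000); enqueue [2]
  #5 pop 4: in=110 → 001 (was 000); enqueue [3]
  #6 pop 0: in=111 → 011 (no change)
  #7 pop 1: in=011 → 110 (no change)
  #8 pop 2: in=111 → 011 (no change)
  #9 pop 3: in=011 → 110 (no change)

Fixpoint:
  val[0] = 011
  val[1] = 110
  val[2] = 011
  val[3] = 110
  val[4] = 001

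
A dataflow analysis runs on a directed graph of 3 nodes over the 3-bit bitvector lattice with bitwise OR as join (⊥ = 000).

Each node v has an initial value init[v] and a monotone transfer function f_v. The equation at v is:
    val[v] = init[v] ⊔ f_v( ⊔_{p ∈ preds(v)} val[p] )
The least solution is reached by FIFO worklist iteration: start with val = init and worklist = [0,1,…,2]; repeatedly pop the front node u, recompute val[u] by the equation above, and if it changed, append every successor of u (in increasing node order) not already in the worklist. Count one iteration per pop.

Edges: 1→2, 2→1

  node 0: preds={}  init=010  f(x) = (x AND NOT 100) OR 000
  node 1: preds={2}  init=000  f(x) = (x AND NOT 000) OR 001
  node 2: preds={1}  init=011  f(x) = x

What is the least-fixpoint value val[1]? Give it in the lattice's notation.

011

Iteration log — 3 steps:
  step 1. node 0  ⊔preds=000  new=010  stable
  step 2. node 1  ⊔preds=011  new=011  old=000  +wl: 
  step 3. node 2  ⊔preds=011  new=011  stable

Least fixpoint reached:
  node 0: 010
  node 1: 011
  node 2: 011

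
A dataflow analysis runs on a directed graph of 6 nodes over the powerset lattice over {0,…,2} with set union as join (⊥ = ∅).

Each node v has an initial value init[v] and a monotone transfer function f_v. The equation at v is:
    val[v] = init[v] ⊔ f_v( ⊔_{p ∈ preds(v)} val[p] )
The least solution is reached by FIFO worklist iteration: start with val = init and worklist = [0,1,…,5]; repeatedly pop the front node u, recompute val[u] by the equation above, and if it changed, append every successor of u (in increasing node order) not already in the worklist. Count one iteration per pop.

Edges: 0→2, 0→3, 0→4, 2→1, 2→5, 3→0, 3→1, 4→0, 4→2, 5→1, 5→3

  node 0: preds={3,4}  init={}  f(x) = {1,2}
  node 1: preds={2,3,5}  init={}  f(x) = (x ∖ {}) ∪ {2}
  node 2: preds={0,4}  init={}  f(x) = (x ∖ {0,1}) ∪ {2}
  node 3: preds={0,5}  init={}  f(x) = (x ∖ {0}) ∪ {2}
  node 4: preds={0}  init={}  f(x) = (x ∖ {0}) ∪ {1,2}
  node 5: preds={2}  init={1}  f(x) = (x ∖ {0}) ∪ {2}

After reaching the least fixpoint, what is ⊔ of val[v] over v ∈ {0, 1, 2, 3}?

Iteration log — 10 steps:
  step 1. node 0  ⊔preds={}  new={1,2}  old={}  +wl: 
  step 2. node 1  ⊔preds={1}  new={1,2}  old={}  +wl: 
  step 3. node 2  ⊔preds={1,2}  new={2}  old={}  +wl: 1
  step 4. node 3  ⊔preds={1,2}  new={1,2}  old={}  +wl: 0
  step 5. node 4  ⊔preds={1,2}  new={1,2}  old={}  +wl: 2
  step 6. node 5  ⊔preds={2}  new={1,2}  old={1}  +wl: 3
  step 7. node 1  ⊔preds={1,2}  new={1,2}  stable
  step 8. node 0  ⊔preds={1,2}  new={1,2}  stable
  step 9. node 2  ⊔preds={1,2}  new={2}  stable
  step 10. node 3  ⊔preds={1,2}  new={1,2}  stable

Least fixpoint reached:
  node 0: {1,2}
  node 1: {1,2}
  node 2: {2}
  node 3: {1,2}
  node 4: {1,2}
  node 5: {1,2}

{1,2}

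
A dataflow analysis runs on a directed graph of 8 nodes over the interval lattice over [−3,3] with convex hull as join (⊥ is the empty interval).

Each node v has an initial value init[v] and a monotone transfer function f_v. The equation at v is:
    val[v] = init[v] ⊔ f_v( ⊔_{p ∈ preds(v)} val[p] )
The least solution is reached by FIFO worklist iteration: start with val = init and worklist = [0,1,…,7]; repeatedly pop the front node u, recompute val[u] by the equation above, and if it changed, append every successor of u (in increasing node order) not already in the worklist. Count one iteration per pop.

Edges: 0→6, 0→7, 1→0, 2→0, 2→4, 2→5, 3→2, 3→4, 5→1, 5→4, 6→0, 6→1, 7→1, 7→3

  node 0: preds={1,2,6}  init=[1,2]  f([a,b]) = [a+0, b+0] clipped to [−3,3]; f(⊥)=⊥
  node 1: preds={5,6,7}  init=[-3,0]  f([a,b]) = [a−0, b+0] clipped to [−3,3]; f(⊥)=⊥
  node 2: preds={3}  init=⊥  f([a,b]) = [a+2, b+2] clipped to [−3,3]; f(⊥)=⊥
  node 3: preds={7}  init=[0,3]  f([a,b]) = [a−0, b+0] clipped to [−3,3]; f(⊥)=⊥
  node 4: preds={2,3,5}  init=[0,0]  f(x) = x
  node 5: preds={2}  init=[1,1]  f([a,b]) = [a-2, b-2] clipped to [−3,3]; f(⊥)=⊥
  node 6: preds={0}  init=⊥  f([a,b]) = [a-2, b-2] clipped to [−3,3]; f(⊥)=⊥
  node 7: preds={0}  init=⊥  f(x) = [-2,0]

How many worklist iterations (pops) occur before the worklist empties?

21

Iteration log — 21 steps:
  step 1. node 0  ⊔preds=[-3,0]  new=[-3,2]  old=[1,2]  +wl: 
  step 2. node 1  ⊔preds=[1,1]  new=[-3,1]  old=[-3,0]  +wl: 0
  step 3. node 2  ⊔preds=[0,3]  new=[2,3]  old=⊥  +wl: 
  step 4. node 3  ⊔preds=⊥  new=[0,3]  stable
  step 5. node 4  ⊔preds=[0,3]  new=[0,3]  old=[0,0]  +wl: 
  step 6. node 5  ⊔preds=[2,3]  new=[0,1]  old=[1,1]  +wl: 1,4
  step 7. node 6  ⊔preds=[-3,2]  new=[-3,0]  old=⊥  +wl: 
  step 8. node 7  ⊔preds=[-3,2]  new=[-2,0]  old=⊥  +wl: 3
  step 9. node 0  ⊔preds=[-3,3]  new=[-3,3]  old=[-3,2]  +wl: 6,7
  step 10. node 1  ⊔preds=[-3,1]  new=[-3,1]  stable
  step 11. node 4  ⊔preds=[0,3]  new=[0,3]  stable
  step 12. node 3  ⊔preds=[-2,0]  new=[-2,3]  old=[0,3]  +wl: 2,4
  step 13. node 6  ⊔preds=[-3,3]  new=[-3,1]  old=[-3,0]  +wl: 0,1
  step 14. node 7  ⊔preds=[-3,3]  new=[-2,0]  stable
  step 15. node 2  ⊔preds=[-2,3]  new=[0,3]  old=[2,3]  +wl: 5
  step 16. node 4  ⊔preds=[-2,3]  new=[-2,3]  old=[0,3]  +wl: 
  step 17. node 0  ⊔preds=[-3,3]  new=[-3,3]  stable
  step 18. node 1  ⊔preds=[-3,1]  new=[-3,1]  stable
  step 19. node 5  ⊔preds=[0,3]  new=[-2,1]  old=[0,1]  +wl: 1,4
  step 20. node 1  ⊔preds=[-3,1]  new=[-3,1]  stable
  step 21. node 4  ⊔preds=[-2,3]  new=[-2,3]  stable

Least fixpoint reached:
  node 0: [-3,3]
  node 1: [-3,1]
  node 2: [0,3]
  node 3: [-2,3]
  node 4: [-2,3]
  node 5: [-2,1]
  node 6: [-3,1]
  node 7: [-2,0]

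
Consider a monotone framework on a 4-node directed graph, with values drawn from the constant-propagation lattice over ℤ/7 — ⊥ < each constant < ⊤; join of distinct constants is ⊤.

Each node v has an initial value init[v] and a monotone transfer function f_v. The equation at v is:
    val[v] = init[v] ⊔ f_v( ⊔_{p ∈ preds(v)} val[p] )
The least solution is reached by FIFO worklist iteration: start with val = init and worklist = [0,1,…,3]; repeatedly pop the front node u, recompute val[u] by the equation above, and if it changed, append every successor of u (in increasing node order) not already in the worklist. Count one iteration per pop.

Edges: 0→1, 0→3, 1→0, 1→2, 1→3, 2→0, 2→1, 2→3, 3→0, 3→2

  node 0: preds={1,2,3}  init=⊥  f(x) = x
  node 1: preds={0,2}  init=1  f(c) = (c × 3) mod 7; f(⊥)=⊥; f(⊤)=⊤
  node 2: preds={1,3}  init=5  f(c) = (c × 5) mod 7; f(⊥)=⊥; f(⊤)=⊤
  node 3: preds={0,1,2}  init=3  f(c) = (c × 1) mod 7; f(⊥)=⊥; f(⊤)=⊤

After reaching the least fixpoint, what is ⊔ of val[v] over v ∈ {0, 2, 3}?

Worklist (7 pops):
  #1 pop 0: in=⊤ → ⊤ (was ⊥); enqueue []
  #2 pop 1: in=⊤ → ⊤ (was 1); enqueue [0]
  #3 pop 2: in=⊤ → ⊤ (was 5); enqueue [1]
  #4 pop 3: in=⊤ → ⊤ (was 3); enqueue [2]
  #5 pop 0: in=⊤ → ⊤ (no change)
  #6 pop 1: in=⊤ → ⊤ (no change)
  #7 pop 2: in=⊤ → ⊤ (no change)

Fixpoint:
  val[0] = ⊤
  val[1] = ⊤
  val[2] = ⊤
  val[3] = ⊤

⊤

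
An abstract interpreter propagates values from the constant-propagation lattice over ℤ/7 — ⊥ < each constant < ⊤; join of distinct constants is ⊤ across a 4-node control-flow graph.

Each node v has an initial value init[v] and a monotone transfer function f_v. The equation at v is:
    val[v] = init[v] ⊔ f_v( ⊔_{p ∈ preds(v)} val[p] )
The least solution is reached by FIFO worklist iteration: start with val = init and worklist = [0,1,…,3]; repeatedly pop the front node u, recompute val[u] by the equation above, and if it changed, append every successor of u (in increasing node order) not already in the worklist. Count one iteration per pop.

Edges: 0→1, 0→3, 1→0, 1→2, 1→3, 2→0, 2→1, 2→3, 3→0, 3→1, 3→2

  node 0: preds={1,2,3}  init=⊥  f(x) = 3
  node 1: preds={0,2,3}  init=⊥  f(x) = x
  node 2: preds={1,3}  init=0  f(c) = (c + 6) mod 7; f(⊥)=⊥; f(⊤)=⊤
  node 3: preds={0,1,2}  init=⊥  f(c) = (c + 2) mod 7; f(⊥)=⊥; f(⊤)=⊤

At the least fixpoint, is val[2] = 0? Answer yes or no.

no

Trace (7 dequeues):
  [1] u=0 | in 0 | out 3 | prev ⊥ | push {}
  [2] u=1 | in ⊤ | out ⊤ | prev ⊥ | push {0}
  [3] u=2 | in ⊤ | out ⊤ | prev 0 | push {1}
  [4] u=3 | in ⊤ | out ⊤ | prev ⊥ | push {2}
  [5] u=0 | in ⊤ | out 3 | ==
  [6] u=1 | in ⊤ | out ⊤ | ==
  [7] u=2 | in ⊤ | out ⊤ | ==

Converged values:
  [0] 3
  [1] ⊤
  [2] ⊤
  [3] ⊤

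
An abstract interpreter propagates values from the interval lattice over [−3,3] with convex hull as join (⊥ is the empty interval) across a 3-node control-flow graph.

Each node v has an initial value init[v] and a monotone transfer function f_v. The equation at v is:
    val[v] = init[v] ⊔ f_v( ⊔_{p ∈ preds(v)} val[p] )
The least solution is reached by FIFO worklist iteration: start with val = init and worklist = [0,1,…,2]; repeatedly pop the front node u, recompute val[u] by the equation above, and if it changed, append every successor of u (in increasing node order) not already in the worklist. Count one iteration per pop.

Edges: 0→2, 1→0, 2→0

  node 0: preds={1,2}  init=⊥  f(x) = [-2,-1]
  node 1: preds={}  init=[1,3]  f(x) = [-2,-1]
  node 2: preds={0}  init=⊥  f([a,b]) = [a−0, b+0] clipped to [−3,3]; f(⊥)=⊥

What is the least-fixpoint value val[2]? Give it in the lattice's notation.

[-2,-1]

Iteration log — 4 steps:
  step 1. node 0  ⊔preds=[1,3]  new=[-2,-1]  old=⊥  +wl: 
  step 2. node 1  ⊔preds=⊥  new=[-2,3]  old=[1,3]  +wl: 0
  step 3. node 2  ⊔preds=[-2,-1]  new=[-2,-1]  old=⊥  +wl: 
  step 4. node 0  ⊔preds=[-2,3]  new=[-2,-1]  stable

Least fixpoint reached:
  node 0: [-2,-1]
  node 1: [-2,3]
  node 2: [-2,-1]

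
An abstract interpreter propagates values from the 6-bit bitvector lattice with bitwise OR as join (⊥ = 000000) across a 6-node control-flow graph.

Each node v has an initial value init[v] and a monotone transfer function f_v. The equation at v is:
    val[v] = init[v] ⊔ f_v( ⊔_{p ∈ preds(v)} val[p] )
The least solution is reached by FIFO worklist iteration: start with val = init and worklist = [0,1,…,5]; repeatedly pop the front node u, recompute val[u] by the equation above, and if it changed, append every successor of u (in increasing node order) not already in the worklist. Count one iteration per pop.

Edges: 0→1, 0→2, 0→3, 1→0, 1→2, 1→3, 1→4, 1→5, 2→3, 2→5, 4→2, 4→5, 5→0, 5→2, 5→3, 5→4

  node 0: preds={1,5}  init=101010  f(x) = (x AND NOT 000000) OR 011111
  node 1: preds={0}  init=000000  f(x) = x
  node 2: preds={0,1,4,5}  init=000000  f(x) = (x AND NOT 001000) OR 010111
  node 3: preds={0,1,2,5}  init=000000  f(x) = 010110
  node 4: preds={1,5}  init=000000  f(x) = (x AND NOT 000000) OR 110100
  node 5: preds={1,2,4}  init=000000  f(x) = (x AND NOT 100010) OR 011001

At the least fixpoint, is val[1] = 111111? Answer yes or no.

yes

Trace (10 dequeues):
  [1] u=0 | in 000000 | out 111111 | prev 101010 | push {}
  [2] u=1 | in 111111 | out 111111 | prev 000000 | push {0}
  [3] u=2 | in 111111 | out 110111 | prev 000000 | push {}
  [4] u=3 | in 111111 | out 010110 | prev 000000 | push {}
  [5] u=4 | in 111111 | out 111111 | prev 000000 | push {2}
  [6] u=5 | in 111111 | out 011101 | prev 000000 | push {3,4}
  [7] u=0 | in 111111 | out 111111 | ==
  [8] u=2 | in 111111 | out 110111 | ==
  [9] u=3 | in 111111 | out 010110 | ==
  [10] u=4 | in 111111 | out 111111 | ==

Converged values:
  [0] 111111
  [1] 111111
  [2] 110111
  [3] 010110
  [4] 111111
  [5] 011101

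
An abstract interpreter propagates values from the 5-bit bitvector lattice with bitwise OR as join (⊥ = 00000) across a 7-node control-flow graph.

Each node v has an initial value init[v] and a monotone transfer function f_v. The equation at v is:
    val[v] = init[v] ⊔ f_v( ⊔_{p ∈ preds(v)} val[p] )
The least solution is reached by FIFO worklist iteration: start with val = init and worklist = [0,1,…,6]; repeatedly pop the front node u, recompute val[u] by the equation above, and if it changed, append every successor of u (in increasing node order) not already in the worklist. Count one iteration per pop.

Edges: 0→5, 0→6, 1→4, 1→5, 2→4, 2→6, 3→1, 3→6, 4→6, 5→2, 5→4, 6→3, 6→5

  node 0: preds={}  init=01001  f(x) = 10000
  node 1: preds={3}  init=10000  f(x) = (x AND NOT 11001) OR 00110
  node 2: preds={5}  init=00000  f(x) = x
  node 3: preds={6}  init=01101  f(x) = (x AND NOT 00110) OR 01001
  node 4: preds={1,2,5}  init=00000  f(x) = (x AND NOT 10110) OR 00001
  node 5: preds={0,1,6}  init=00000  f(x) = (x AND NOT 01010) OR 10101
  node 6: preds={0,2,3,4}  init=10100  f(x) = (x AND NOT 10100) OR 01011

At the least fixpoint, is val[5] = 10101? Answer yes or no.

yes

Trace (13 dequeues):
  [1] u=0 | in 00000 | out 11001 | prev 01001 | push {}
  [2] u=1 | in 01101 | out 10110 | prev 10000 | push {}
  [3] u=2 | in 00000 | out 00000 | ==
  [4] u=3 | in 10100 | out 11101 | prev 01101 | push {1}
  [5] u=4 | in 10110 | out 00001 | prev 00000 | push {}
  [6] u=5 | in 11111 | out 10101 | prev 00000 | push {2,4}
  [7] u=6 | in 11101 | out 11111 | prev 10100 | push {3,5}
  [8] u=1 | in 11101 | out 10110 | ==
  [9] u=2 | in 10101 | out 10101 | prev 00000 | push {6}
  [10] u=4 | in 10111 | out 00001 | ==
  [11] u=3 | in 11111 | out 11101 | ==
  [12] u=5 | in 11111 | out 10101 | ==
  [13] u=6 | in 11101 | out 11111 | ==

Converged values:
  [0] 11001
  [1] 10110
  [2] 10101
  [3] 11101
  [4] 00001
  [5] 10101
  [6] 11111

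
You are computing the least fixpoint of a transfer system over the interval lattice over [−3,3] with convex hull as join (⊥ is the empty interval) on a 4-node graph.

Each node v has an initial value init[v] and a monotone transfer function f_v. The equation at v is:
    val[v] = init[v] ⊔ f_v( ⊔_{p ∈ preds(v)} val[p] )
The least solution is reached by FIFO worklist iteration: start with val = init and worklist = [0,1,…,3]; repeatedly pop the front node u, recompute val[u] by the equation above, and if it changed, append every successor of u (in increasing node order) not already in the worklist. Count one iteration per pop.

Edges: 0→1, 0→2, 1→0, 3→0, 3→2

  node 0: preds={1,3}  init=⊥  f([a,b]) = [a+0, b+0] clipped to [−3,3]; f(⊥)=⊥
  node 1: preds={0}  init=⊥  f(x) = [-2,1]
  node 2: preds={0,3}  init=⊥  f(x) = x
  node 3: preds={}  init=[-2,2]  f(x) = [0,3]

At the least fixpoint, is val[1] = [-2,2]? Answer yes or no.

no

Iteration log — 7 steps:
  step 1. node 0  ⊔preds=[-2,2]  new=[-2,2]  old=⊥  +wl: 
  step 2. node 1  ⊔preds=[-2,2]  new=[-2,1]  old=⊥  +wl: 0
  step 3. node 2  ⊔preds=[-2,2]  new=[-2,2]  old=⊥  +wl: 
  step 4. node 3  ⊔preds=⊥  new=[-2,3]  old=[-2,2]  +wl: 2
  step 5. node 0  ⊔preds=[-2,3]  new=[-2,3]  old=[-2,2]  +wl: 1
  step 6. node 2  ⊔preds=[-2,3]  new=[-2,3]  old=[-2,2]  +wl: 
  step 7. node 1  ⊔preds=[-2,3]  new=[-2,1]  stable

Least fixpoint reached:
  node 0: [-2,3]
  node 1: [-2,1]
  node 2: [-2,3]
  node 3: [-2,3]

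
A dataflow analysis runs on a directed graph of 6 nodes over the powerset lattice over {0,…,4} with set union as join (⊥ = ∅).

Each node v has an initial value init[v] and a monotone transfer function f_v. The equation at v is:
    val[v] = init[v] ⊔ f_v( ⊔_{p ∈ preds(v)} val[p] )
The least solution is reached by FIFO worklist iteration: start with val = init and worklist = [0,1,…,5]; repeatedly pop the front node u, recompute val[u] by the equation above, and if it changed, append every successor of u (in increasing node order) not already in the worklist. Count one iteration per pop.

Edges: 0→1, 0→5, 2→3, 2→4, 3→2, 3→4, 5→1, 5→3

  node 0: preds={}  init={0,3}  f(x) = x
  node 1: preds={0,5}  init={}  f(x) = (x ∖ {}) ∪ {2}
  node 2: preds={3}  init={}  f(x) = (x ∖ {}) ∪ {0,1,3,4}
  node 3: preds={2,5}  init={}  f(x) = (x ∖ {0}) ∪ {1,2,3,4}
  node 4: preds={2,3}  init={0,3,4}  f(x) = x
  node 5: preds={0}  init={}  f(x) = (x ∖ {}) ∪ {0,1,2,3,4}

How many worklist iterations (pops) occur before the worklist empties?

Trace (10 dequeues):
  [1] u=0 | in {} | out {0,3} | ==
  [2] u=1 | in {0,3} | out {0,2,3} | prev {} | push {}
  [3] u=2 | in {} | out {0,1,3,4} | prev {} | push {}
  [4] u=3 | in {0,1,3,4} | out {1,2,3,4} | prev {} | push {2}
  [5] u=4 | in {0,1,2,3,4} | out {0,1,2,3,4} | prev {0,3,4} | push {}
  [6] u=5 | in {0,3} | out {0,1,2,3,4} | prev {} | push {1,3}
  [7] u=2 | in {1,2,3,4} | out {0,1,2,3,4} | prev {0,1,3,4} | push {4}
  [8] u=1 | in {0,1,2,3,4} | out {0,1,2,3,4} | prev {0,2,3} | push {}
  [9] u=3 | in {0,1,2,3,4} | out {1,2,3,4} | ==
  [10] u=4 | in {0,1,2,3,4} | out {0,1,2,3,4} | ==

Converged values:
  [0] {0,3}
  [1] {0,1,2,3,4}
  [2] {0,1,2,3,4}
  [3] {1,2,3,4}
  [4] {0,1,2,3,4}
  [5] {0,1,2,3,4}

10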